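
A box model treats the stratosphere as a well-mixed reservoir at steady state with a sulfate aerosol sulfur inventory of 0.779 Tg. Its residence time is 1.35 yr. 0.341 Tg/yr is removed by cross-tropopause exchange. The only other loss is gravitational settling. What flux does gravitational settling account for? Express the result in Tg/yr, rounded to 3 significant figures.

Total removal F = M/τ = 0.779 / 1.35 = 0.5770 Tg/yr.
Gravitational settling = F − (0.341) = 0.5770 − 0.3410 = 0.2360 Tg/yr.

0.236 Tg/yr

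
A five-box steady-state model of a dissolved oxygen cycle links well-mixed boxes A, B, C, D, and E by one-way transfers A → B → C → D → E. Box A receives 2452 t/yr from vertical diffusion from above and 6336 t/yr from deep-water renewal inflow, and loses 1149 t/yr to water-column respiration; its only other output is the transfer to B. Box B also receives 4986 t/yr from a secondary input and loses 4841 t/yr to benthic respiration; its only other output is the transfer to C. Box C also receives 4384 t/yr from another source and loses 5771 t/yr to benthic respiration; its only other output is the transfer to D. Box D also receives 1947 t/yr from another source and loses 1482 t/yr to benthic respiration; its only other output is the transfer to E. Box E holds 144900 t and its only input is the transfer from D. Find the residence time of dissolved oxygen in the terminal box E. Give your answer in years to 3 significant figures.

21.1 yr

Box A: F(A→B) = (2452 + 6336) − 1149 = 7639.0 t/yr.
Box B: F(B→C) = (7639.0 + 4986) − 4841 = 7784.0 t/yr.
Box C: F(C→D) = (7784.0 + 4384) − 5771 = 6397.0 t/yr.
Box D: F(D→E) = (6397.0 + 1947) − 1482 = 6862.0 t/yr.
Box E throughput = its input = 6862.0 t/yr; τ = 144900 / 6862.0 = 21.12 yr.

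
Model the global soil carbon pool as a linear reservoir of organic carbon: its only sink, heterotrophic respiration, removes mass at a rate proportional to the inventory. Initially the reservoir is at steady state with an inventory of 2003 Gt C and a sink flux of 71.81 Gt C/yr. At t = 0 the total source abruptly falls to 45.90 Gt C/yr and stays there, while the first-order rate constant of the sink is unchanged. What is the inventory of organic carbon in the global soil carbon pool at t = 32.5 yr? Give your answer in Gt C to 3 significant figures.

1510 Gt C

The sink rate constant is k = F₀/M₀ = 71.81/2003 = 0.03585 yr⁻¹.
Solving dM/dt = F₁ − kM with M(0) = M₀ gives M(t) = F₁/k + (M₀ − F₁/k)·e^(−kt).
F₁/k = 45.90/0.03585 = 1280.3 Gt C; kt = 0.03585 × 32.5 = 1.165, e^(−kt) = 0.3119.
M(32.5) = 1280.3 + (2003 − 1280.3) × 0.3119 = 1280.3 + 225.4 = 1505.7 Gt C.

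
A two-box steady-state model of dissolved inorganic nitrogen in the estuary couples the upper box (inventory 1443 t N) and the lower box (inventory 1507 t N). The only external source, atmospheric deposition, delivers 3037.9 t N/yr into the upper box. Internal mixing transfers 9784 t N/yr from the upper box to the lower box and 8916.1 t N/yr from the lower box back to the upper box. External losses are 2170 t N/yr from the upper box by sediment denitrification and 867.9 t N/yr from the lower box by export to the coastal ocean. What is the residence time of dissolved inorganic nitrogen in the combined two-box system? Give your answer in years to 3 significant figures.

0.971 yr

Residence time in the combined system uses the total inventory and the total *external* removal — internal exchanges between the two boxes cancel.
M_total = 1443 + 1507 = 2950.0 t N.
ΣF_external_out = 2170 + 867.9 = 3037.9 t N/yr.
τ = M_total / ΣF_ext = 2950.0 / 3037.9 = 0.9711 yr.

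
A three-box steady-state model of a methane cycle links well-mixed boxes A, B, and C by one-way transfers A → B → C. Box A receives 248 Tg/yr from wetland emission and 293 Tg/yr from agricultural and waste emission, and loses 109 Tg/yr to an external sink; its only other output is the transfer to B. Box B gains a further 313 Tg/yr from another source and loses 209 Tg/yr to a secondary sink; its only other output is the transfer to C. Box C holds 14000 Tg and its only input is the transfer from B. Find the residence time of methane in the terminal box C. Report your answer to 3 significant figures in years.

26.1 yr

Box A: F(A→B) = (248 + 293) − 109 = 432.00 Tg/yr.
Box B: F(B→C) = (432.00 + 313) − 209 = 536.00 Tg/yr.
Box C throughput = its input = 536.00 Tg/yr; τ = 14000 / 536.00 = 26.12 yr.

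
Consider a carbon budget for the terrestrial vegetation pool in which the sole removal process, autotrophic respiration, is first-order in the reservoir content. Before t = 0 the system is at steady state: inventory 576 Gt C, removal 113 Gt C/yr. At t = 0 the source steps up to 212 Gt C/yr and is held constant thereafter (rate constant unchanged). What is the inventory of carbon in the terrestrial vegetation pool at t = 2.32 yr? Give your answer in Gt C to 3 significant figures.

761 Gt C

τ = M₀/F₀ = 576/113 = 5.097 yr; rate constant k = 1/τ.
New steady state M_∞ = F₁/k = F₁·τ = 212 × 5.097 = 1080.6 Gt C.
M(t) = M_∞ + (M₀ − M_∞)·e^(−t/τ); t/τ = 2.32/5.097 = 0.4551, so e^(−t/τ) = 0.6344.
M(t) = 1080.6 − 504.6 × 0.6344 = 760.52 Gt C.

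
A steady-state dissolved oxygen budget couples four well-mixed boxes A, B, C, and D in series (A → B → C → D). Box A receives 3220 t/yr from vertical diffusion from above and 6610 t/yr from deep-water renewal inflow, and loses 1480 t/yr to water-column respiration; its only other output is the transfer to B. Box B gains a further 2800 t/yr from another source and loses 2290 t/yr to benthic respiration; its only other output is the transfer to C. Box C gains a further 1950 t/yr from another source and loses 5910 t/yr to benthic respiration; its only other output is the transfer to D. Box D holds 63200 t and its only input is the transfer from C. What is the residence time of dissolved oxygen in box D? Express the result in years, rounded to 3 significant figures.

Box A: F(A→B) = (3220 + 6610) − 1480 = 8350.0 t/yr.
Box B: F(B→C) = (8350.0 + 2800) − 2290 = 8860.0 t/yr.
Box C: F(C→D) = (8860.0 + 1950) − 5910 = 4900.0 t/yr.
Box D throughput = its input = 4900.0 t/yr; τ = 63200 / 4900.0 = 12.90 yr.

12.9 yr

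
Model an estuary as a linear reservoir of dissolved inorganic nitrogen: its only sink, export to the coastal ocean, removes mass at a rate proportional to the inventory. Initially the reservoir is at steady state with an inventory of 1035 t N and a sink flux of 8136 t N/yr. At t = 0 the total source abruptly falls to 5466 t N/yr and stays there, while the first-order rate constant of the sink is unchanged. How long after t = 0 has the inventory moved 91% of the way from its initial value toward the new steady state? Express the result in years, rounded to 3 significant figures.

0.306 yr

τ = M₀/F₀ = 1035/8136 = 0.1272 yr.
The remaining gap fraction is e^(−t/τ); 91% covered ⇒ e^(−t/τ) = 0.0900.
t = −τ ln(0.0900) = 0.1272 × 2.408 = 0.3063 yr.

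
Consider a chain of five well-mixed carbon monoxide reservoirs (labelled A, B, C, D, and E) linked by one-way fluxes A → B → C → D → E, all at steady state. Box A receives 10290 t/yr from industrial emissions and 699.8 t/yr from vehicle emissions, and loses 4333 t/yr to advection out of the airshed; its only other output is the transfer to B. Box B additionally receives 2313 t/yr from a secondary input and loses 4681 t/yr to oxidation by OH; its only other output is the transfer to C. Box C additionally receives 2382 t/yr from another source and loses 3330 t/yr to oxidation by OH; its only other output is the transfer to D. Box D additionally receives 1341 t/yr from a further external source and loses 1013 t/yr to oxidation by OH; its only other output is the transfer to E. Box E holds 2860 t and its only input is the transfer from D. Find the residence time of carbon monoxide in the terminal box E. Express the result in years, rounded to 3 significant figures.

Box A: F(A→B) = (10290 + 699.8) − 4333 = 6656.8 t/yr.
Box B: F(B→C) = (6656.8 + 2313) − 4681 = 4288.8 t/yr.
Box C: F(C→D) = (4288.8 + 2382) − 3330 = 3340.8 t/yr.
Box D: F(D→E) = (3340.8 + 1341) − 1013 = 3668.8 t/yr.
Box E throughput = its input = 3668.8 t/yr; τ = 2860 / 3668.8 = 0.7795 yr.

0.780 yr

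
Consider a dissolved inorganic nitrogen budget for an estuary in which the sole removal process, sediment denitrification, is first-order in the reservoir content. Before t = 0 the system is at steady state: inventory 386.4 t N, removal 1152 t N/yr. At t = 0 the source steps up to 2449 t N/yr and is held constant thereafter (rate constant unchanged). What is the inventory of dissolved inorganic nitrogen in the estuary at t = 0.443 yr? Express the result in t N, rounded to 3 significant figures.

τ = M₀/F₀ = 386.4/1152 = 0.3354 yr; rate constant k = 1/τ.
New steady state M_∞ = F₁/k = F₁·τ = 2449 × 0.3354 = 821.44 t N.
M(t) = M_∞ + (M₀ − M_∞)·e^(−t/τ); t/τ = 0.443/0.3354 = 1.321, so e^(−t/τ) = 0.2669.
M(t) = 821.44 − 435.0 × 0.2669 = 705.31 t N.

705 t N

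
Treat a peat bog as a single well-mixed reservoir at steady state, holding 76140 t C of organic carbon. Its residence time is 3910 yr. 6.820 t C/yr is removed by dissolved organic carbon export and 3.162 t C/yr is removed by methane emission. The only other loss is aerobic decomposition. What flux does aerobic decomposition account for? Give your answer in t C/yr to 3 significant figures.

9.49 t C/yr

Total removal F = M/τ = 76140 / 3910 = 19.47 t C/yr.
Aerobic decomposition = F − (6.820 + 3.162) = 19.47 − 9.982 = 9.491 t C/yr.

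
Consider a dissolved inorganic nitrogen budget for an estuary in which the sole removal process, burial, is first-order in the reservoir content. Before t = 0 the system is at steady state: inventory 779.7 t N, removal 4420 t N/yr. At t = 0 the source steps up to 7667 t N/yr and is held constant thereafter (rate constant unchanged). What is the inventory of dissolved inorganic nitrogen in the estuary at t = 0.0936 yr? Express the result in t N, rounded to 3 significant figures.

τ = M₀/F₀ = 779.7/4420 = 0.1764 yr; rate constant k = 1/τ.
New steady state M_∞ = F₁/k = F₁·τ = 7667 × 0.1764 = 1352.5 t N.
M(t) = M_∞ + (M₀ − M_∞)·e^(−t/τ); t/τ = 0.0936/0.1764 = 0.5306, so e^(−t/τ) = 0.5882.
M(t) = 1352.5 − 572.8 × 0.5882 = 1015.5 t N.

1020 t N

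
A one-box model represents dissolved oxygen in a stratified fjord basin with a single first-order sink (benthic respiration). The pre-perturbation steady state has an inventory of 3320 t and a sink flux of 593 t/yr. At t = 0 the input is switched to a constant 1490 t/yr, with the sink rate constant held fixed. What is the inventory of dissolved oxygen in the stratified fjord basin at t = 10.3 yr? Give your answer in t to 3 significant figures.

The sink rate constant is k = F₀/M₀ = 593/3320 = 0.1786 yr⁻¹.
Solving dM/dt = F₁ − kM with M(0) = M₀ gives M(t) = F₁/k + (M₀ − F₁/k)·e^(−kt).
F₁/k = 1490/0.1786 = 8342.0 t; kt = 0.1786 × 10.3 = 1.840, e^(−kt) = 0.1589.
M(10.3) = 8342.0 + (3320 − 8342.0) × 0.1589 = 8342.0 − 797.8 = 7544.2 t.

7540 t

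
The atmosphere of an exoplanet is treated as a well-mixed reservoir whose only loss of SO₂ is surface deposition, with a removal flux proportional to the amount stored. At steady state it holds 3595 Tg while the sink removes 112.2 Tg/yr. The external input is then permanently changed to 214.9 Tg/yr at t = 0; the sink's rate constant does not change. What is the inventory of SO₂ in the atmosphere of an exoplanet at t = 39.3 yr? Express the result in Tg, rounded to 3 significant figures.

5920 Tg

The sink rate constant is k = F₀/M₀ = 112.2/3595 = 0.03121 yr⁻¹.
Solving dM/dt = F₁ − kM with M(0) = M₀ gives M(t) = F₁/k + (M₀ − F₁/k)·e^(−kt).
F₁/k = 214.9/0.03121 = 6885.6 Tg; kt = 0.03121 × 39.3 = 1.227, e^(−kt) = 0.2933.
M(39.3) = 6885.6 + (3595 − 6885.6) × 0.2933 = 6885.6 − 965.1 = 5920.5 Tg.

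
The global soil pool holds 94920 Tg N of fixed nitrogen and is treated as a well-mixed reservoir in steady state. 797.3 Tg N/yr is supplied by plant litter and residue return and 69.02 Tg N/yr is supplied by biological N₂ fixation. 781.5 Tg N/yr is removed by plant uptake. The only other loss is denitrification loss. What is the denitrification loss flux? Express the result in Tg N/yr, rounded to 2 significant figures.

85 Tg N/yr

At steady state ΣF_in = ΣF_out.
ΣF_in = 797.3 + 69.02 = 866.32 Tg N/yr.
Denitrification loss flux = ΣF_in − (781.5) = 866.32 − 781.5 = 84.82 Tg N/yr.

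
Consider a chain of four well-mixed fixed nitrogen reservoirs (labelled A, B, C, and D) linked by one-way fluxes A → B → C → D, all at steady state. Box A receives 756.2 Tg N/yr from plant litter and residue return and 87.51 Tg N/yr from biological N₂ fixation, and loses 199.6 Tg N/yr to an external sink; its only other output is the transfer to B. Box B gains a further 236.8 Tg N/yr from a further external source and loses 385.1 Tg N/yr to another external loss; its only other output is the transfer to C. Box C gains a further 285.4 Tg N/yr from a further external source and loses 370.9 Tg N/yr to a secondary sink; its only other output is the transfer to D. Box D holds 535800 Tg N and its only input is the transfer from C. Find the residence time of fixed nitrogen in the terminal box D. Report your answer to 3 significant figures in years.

1310 yr

Box A: F(A→B) = (756.2 + 87.51) − 199.6 = 644.11 Tg N/yr.
Box B: F(B→C) = (644.11 + 236.8) − 385.1 = 495.81 Tg N/yr.
Box C: F(C→D) = (495.81 + 285.4) − 370.9 = 410.31 Tg N/yr.
Box D throughput = its input = 410.31 Tg N/yr; τ = 535800 / 410.31 = 1306 yr.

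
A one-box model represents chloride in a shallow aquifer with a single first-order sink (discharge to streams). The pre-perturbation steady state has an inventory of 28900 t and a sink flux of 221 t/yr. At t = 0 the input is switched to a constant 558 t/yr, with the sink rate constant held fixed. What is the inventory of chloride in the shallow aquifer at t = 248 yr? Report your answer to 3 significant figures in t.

Residence time τ = M₀/F₀ = 130.8 yr. The eventual steady state is M_∞ = M₀·(F₁/F₀) = 28900 × 558/221 = 72969 t.
The anomaly ΔM(t) = M(t) − M_∞ decays as ΔM₀·e^(−t/τ) with ΔM₀ = 28900 − 72969 = −44070 t.
At t = 248 yr, e^(−t/τ) = e^(−1.896) = 0.1501, so ΔM = −6615 t and M = 72969 − 6615 = 66355 t.

66400 t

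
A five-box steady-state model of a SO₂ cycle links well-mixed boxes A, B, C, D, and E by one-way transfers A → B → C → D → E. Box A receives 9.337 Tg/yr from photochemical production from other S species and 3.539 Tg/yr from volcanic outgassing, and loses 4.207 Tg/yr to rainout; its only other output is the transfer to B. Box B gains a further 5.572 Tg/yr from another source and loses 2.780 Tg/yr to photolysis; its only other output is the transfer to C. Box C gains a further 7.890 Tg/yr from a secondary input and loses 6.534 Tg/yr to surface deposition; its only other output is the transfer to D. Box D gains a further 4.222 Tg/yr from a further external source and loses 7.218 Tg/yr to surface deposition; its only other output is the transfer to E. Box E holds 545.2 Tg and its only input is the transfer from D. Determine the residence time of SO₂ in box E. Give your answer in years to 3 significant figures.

55.5 yr

Box A: F(A→B) = (9.337 + 3.539) − 4.207 = 8.6690 Tg/yr.
Box B: F(B→C) = (8.6690 + 5.572) − 2.780 = 11.461 Tg/yr.
Box C: F(C→D) = (11.461 + 7.890) − 6.534 = 12.817 Tg/yr.
Box D: F(D→E) = (12.817 + 4.222) − 7.218 = 9.8210 Tg/yr.
Box E throughput = its input = 9.8210 Tg/yr; τ = 545.2 / 9.8210 = 55.51 yr.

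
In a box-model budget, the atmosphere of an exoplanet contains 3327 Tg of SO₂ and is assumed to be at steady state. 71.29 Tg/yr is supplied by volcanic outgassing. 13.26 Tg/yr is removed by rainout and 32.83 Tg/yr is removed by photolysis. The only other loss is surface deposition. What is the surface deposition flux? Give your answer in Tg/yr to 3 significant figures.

At steady state ΣF_in = ΣF_out.
ΣF_in = 71.290 Tg/yr.
Surface deposition flux = ΣF_in − (13.26 + 32.83) = 71.290 − 46.09 = 25.20 Tg/yr.

25.2 Tg/yr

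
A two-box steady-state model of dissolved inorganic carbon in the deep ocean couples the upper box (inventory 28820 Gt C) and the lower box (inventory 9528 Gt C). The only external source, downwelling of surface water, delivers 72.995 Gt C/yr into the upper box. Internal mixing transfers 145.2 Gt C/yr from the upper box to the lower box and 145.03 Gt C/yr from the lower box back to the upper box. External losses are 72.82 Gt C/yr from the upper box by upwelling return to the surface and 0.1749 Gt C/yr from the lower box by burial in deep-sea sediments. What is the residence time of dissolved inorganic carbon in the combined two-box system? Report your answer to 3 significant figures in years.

For the system as a whole, the A↔B exchange is internal and contributes nothing to the throughput; only the external sinks remove mass.
M_total = 28820 + 9528 = 38348 Gt C.
ΣF_external_out = 72.82 + 0.1749 = 72.995 Gt C/yr.
τ = M_total / ΣF_ext = 38348 / 72.995 = 525.4 yr.

525 yr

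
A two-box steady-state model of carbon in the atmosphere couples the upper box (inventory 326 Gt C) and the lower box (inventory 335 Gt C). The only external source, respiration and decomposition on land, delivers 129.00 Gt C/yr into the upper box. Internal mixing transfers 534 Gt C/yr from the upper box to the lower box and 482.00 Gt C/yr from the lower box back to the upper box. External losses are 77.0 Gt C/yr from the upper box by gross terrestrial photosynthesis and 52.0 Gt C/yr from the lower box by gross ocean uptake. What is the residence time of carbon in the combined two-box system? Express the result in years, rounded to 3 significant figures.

For the system as a whole, the A↔B exchange is internal and contributes nothing to the throughput; only the external sinks remove mass.
M_total = 326 + 335 = 661.00 Gt C.
ΣF_external_out = 77.0 + 52.0 = 129.00 Gt C/yr.
τ = M_total / ΣF_ext = 661.00 / 129.00 = 5.124 yr.

5.12 yr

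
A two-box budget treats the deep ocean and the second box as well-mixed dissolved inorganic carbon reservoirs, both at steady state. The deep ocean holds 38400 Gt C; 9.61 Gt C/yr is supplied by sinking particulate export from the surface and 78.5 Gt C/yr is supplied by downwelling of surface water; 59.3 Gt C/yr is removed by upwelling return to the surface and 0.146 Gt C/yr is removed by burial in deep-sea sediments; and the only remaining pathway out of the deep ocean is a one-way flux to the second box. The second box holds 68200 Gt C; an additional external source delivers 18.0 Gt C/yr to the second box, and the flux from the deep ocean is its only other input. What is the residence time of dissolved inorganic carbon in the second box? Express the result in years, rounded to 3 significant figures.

1460 yr

Balance the deep ocean: ΣF_in = 9.61 + 78.5 = 88.110 Gt C/yr.
Flux to the second box = ΣF_in − (59.3 + 0.146) = 28.664 Gt C/yr.
Total input to the second box = 28.664 + 18.0 = 46.664 Gt C/yr; at steady state this equals its total output.
τ = M / F = 68200 / 46.664 = 1462 yr.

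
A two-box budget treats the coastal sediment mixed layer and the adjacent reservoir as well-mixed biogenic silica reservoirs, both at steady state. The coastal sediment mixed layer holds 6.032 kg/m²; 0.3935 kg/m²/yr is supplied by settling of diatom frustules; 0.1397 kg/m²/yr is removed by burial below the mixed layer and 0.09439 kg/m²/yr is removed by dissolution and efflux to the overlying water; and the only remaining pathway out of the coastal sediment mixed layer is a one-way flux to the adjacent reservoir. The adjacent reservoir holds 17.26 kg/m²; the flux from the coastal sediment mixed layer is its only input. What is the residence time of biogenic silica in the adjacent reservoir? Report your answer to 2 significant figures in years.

Balance the coastal sediment mixed layer: ΣF_in = 0.39350 kg/m²/yr.
Flux to the adjacent reservoir = ΣF_in − (0.1397 + 0.09439) = 0.15941 kg/m²/yr.
At steady state the output of the adjacent reservoir equals its input, 0.15941 kg/m²/yr.
τ = M / F = 17.26 / 0.15941 = 108.3 yr.

110 yr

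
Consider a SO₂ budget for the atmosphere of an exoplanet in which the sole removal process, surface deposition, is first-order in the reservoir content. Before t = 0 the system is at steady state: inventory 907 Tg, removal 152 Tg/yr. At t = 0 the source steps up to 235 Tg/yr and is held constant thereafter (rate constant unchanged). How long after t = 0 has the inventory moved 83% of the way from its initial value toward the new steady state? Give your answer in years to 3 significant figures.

10.6 yr

τ = M₀/F₀ = 907/152 = 5.967 yr.
The remaining gap fraction is e^(−t/τ); 83% covered ⇒ e^(−t/τ) = 0.170.
t = −τ ln(0.170) = 5.967 × 1.772 = 10.57 yr.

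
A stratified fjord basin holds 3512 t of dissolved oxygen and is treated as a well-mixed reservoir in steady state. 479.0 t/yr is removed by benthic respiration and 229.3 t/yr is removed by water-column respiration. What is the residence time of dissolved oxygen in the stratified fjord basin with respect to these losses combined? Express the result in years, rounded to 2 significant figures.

Total removal = 479.0 + 229.3 = 708.30 t/yr.
τ = M / ΣF_out = 3512 / 708.30 = 4.958 yr.

5.0 yr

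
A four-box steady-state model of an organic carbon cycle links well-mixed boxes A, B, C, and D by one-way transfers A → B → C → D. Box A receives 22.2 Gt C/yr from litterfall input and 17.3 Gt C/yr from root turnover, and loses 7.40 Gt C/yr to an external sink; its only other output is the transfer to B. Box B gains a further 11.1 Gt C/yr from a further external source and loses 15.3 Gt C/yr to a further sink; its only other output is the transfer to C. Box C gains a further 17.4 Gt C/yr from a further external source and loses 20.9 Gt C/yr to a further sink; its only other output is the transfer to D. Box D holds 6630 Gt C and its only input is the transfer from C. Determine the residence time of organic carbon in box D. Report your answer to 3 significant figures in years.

272 yr

Box A: F(A→B) = (22.2 + 17.3) − 7.40 = 32.100 Gt C/yr.
Box B: F(B→C) = (32.100 + 11.1) − 15.3 = 27.900 Gt C/yr.
Box C: F(C→D) = (27.900 + 17.4) − 20.9 = 24.400 Gt C/yr.
Box D throughput = its input = 24.400 Gt C/yr; τ = 6630 / 24.400 = 271.7 yr.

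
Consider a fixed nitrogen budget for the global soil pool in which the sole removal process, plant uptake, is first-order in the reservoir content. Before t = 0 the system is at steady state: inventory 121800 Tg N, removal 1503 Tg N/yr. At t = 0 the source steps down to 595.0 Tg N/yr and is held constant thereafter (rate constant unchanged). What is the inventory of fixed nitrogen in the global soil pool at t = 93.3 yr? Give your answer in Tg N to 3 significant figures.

τ = M₀/F₀ = 121800/1503 = 81.04 yr; rate constant k = 1/τ.
New steady state M_∞ = F₁/k = F₁·τ = 595.0 × 81.04 = 48218 Tg N.
M(t) = M_∞ + (M₀ − M_∞)·e^(−t/τ); t/τ = 93.3/81.04 = 1.151, so e^(−t/τ) = 0.3162.
M(t) = 48218 + 73580 × 0.3162 = 71486 Tg N.

71500 Tg N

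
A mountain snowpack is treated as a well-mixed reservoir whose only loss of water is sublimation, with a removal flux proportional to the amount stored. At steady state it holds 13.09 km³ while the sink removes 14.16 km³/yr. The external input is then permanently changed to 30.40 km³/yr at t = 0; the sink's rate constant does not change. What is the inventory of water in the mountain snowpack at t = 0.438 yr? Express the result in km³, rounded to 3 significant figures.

The sink rate constant is k = F₀/M₀ = 14.16/13.09 = 1.082 yr⁻¹.
Solving dM/dt = F₁ − kM with M(0) = M₀ gives M(t) = F₁/k + (M₀ − F₁/k)·e^(−kt).
F₁/k = 30.40/1.082 = 28.103 km³; kt = 1.082 × 0.438 = 0.4738, e^(−kt) = 0.6226.
M(0.438) = 28.103 + (13.09 − 28.103) × 0.6226 = 28.103 − 9.347 = 18.755 km³.

18.8 km³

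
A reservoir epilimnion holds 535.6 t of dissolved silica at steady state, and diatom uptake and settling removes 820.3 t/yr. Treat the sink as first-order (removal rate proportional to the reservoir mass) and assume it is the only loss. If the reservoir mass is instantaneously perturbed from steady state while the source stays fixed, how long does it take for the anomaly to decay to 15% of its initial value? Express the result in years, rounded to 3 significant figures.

For a linear reservoir the anomaly decays as exp(−t/τ) with τ = M/F = 535.6/820.3 = 0.6529 yr.
exp(−t/τ) = 0.15 ⇒ t = −τ ln(0.15) = 0.6529 × 1.897 = 1.239 yr.

1.24 yr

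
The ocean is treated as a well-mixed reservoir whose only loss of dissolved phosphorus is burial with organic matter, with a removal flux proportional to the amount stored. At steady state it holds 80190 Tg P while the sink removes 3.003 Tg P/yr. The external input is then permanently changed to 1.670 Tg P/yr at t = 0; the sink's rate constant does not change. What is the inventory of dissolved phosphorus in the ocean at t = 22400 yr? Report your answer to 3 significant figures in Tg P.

60000 Tg P

The sink rate constant is k = F₀/M₀ = 3.003/80190 = 3.745×10^-5 yr⁻¹.
Solving dM/dt = F₁ − kM with M(0) = M₀ gives M(t) = F₁/k + (M₀ − F₁/k)·e^(−kt).
F₁/k = 1.670/3.745×10^-5 = 44595 Tg P; kt = 3.745×10^-5 × 22400 = 0.8388, e^(−kt) = 0.4322.
M(22400) = 44595 + (80190 − 44595) × 0.4322 = 44595 + 15380 = 59979 Tg P.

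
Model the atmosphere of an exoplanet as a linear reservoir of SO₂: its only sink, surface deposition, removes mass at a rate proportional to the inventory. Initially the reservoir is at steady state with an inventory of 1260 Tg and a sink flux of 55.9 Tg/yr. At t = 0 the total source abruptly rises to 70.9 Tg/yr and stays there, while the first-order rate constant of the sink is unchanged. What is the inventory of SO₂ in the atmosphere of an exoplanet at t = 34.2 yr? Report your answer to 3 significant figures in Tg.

1520 Tg

Residence time τ = M₀/F₀ = 22.54 yr. The eventual steady state is M_∞ = M₀·(F₁/F₀) = 1260 × 70.9/55.9 = 1598.1 Tg.
The anomaly ΔM(t) = M(t) − M_∞ decays as ΔM₀·e^(−t/τ) with ΔM₀ = 1260 − 1598.1 = −338.1 Tg.
At t = 34.2 yr, e^(−t/τ) = e^(−1.517) = 0.2193, so ΔM = −74.15 Tg and M = 1598.1 − 74.15 = 1524.0 Tg.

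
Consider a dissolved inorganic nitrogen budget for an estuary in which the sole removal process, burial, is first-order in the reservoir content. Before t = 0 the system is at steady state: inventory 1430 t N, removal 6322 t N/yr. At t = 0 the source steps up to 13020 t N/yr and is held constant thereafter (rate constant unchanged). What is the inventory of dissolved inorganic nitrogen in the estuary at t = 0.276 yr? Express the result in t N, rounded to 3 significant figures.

The sink rate constant is k = F₀/M₀ = 6322/1430 = 4.421 yr⁻¹.
Solving dM/dt = F₁ − kM with M(0) = M₀ gives M(t) = F₁/k + (M₀ − F₁/k)·e^(−kt).
F₁/k = 13020/4.421 = 2945.0 t N; kt = 4.421 × 0.276 = 1.220, e^(−kt) = 0.2952.
M(0.276) = 2945.0 + (1430 − 2945.0) × 0.2952 = 2945.0 − 447.2 = 2497.8 t N.

2500 t N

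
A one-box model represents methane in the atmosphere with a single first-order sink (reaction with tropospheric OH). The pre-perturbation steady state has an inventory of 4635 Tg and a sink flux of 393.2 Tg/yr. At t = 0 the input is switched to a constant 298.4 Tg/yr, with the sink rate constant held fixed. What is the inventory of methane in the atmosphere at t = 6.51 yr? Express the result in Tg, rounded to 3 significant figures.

The sink rate constant is k = F₀/M₀ = 393.2/4635 = 0.08483 yr⁻¹.
Solving dM/dt = F₁ − kM with M(0) = M₀ gives M(t) = F₁/k + (M₀ − F₁/k)·e^(−kt).
F₁/k = 298.4/0.08483 = 3517.5 Tg; kt = 0.08483 × 6.51 = 0.5523, e^(−kt) = 0.5756.
M(6.51) = 3517.5 + (4635 − 3517.5) × 0.5756 = 3517.5 + 643.3 = 4160.8 Tg.

4160 Tg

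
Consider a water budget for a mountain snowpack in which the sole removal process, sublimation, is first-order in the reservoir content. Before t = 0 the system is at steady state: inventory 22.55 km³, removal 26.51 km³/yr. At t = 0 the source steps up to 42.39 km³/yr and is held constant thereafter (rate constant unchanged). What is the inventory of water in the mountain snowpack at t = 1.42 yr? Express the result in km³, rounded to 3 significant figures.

Residence time τ = M₀/F₀ = 0.8506 yr. The eventual steady state is M_∞ = M₀·(F₁/F₀) = 22.55 × 42.39/26.51 = 36.058 km³.
The anomaly ΔM(t) = M(t) − M_∞ decays as ΔM₀·e^(−t/τ) with ΔM₀ = 22.55 − 36.058 = −13.51 km³.
At t = 1.42 yr, e^(−t/τ) = e^(−1.669) = 0.1884, so ΔM = −2.544 km³ and M = 36.058 − 2.544 = 33.513 km³.

33.5 km³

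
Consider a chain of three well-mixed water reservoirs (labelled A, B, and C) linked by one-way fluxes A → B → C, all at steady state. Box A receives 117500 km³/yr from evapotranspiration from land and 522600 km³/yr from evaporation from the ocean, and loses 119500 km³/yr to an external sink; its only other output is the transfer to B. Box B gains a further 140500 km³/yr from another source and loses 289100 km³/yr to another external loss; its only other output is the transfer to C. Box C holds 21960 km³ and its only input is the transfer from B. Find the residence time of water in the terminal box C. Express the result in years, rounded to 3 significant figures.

0.0590 yr

Box A: F(A→B) = (117500 + 522600) − 119500 = 520600 km³/yr.
Box B: F(B→C) = (520600 + 140500) − 289100 = 372000 km³/yr.
Box C throughput = its input = 372000 km³/yr; τ = 21960 / 372000 = 0.05903 yr.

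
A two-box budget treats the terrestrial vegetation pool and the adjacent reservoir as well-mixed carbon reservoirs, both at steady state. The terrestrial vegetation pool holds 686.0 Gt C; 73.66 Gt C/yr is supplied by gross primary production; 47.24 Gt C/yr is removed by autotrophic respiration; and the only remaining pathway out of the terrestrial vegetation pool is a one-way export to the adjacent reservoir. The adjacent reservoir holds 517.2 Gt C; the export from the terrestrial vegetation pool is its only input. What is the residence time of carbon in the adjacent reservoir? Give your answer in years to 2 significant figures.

20 yr

Balance the terrestrial vegetation pool: ΣF_in = 73.660 Gt C/yr.
Export to the adjacent reservoir = ΣF_in − (47.24) = 26.420 Gt C/yr.
At steady state the output of the adjacent reservoir equals its input, 26.420 Gt C/yr.
τ = M / F = 517.2 / 26.420 = 19.58 yr.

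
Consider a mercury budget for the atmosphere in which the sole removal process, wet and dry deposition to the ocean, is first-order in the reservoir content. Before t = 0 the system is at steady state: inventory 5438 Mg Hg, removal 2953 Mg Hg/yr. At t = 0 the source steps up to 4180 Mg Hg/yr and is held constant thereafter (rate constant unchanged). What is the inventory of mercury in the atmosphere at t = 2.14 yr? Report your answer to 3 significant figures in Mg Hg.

6990 Mg Hg

The sink rate constant is k = F₀/M₀ = 2953/5438 = 0.5430 yr⁻¹.
Solving dM/dt = F₁ − kM with M(0) = M₀ gives M(t) = F₁/k + (M₀ − F₁/k)·e^(−kt).
F₁/k = 4180/0.5430 = 7697.5 Mg Hg; kt = 0.5430 × 2.14 = 1.162, e^(−kt) = 0.3128.
M(2.14) = 7697.5 + (5438 − 7697.5) × 0.3128 = 7697.5 − 706.9 = 6990.7 Mg Hg.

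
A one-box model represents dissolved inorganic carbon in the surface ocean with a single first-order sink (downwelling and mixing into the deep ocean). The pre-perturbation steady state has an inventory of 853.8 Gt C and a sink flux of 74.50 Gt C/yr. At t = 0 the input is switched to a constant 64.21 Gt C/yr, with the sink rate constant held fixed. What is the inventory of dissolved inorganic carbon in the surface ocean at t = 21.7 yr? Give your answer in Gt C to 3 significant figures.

Residence time τ = M₀/F₀ = 11.46 yr. The eventual steady state is M_∞ = M₀·(F₁/F₀) = 853.8 × 64.21/74.50 = 735.87 Gt C.
The anomaly ΔM(t) = M(t) − M_∞ decays as ΔM₀·e^(−t/τ) with ΔM₀ = 853.8 − 735.87 = 117.9 Gt C.
At t = 21.7 yr, e^(−t/τ) = e^(−1.893) = 0.1505, so ΔM = 17.75 Gt C and M = 735.87 + 17.75 = 753.63 Gt C.

754 Gt C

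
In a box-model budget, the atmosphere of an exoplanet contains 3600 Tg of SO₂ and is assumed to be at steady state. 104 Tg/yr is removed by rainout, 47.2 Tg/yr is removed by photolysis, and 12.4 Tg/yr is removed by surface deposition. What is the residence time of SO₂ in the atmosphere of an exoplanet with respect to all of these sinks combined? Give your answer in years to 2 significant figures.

Total removal flux = 104 + 47.2 + 12.4 = 163.60 Tg/yr.
τ = M / ΣF_out = 3600 / 163.60 = 22.00 yr.

22 yr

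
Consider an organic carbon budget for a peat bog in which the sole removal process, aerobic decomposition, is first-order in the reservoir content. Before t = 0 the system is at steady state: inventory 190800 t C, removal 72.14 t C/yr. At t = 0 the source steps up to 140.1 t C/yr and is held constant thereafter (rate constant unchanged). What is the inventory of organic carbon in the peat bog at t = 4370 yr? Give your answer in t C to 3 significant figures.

336000 t C

The sink rate constant is k = F₀/M₀ = 72.14/190800 = 0.0003781 yr⁻¹.
Solving dM/dt = F₁ − kM with M(0) = M₀ gives M(t) = F₁/k + (M₀ − F₁/k)·e^(−kt).
F₁/k = 140.1/0.0003781 = 370540 t C; kt = 0.0003781 × 4370 = 1.652, e^(−kt) = 0.1916.
M(4370) = 370540 + (190800 − 370540) × 0.1916 = 370540 − 34440 = 336100 t C.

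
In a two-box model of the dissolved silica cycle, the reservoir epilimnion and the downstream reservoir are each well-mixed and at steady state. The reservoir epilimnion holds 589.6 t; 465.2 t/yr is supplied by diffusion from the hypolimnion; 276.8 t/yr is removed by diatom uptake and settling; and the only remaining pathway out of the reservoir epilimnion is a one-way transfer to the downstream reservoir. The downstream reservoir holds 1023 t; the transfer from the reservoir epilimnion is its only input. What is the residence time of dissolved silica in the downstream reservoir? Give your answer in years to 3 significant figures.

5.43 yr

Balance the reservoir epilimnion: ΣF_in = 465.20 t/yr.
Transfer to the downstream reservoir = ΣF_in − (276.8) = 188.40 t/yr.
At steady state the output of the downstream reservoir equals its input, 188.40 t/yr.
τ = M / F = 1023 / 188.40 = 5.430 yr.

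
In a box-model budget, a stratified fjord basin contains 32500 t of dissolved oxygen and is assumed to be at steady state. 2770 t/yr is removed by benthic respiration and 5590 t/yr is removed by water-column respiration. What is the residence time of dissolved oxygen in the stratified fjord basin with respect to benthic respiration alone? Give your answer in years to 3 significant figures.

11.7 yr

Residence time with respect to a single sink: τ = M / F_sink.
τ = 32500 / 2770 = 11.73 yr.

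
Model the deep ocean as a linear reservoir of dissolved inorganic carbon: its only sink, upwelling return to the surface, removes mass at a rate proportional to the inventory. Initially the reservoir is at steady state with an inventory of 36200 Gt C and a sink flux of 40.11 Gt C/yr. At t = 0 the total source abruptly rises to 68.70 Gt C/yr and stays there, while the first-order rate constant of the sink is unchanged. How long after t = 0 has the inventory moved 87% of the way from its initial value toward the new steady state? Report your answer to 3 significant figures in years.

τ = M₀/F₀ = 36200/40.11 = 902.5 yr.
The remaining gap fraction is e^(−t/τ); 87% covered ⇒ e^(−t/τ) = 0.130.
t = −τ ln(0.130) = 902.5 × 2.040 = 1841 yr.

1840 yr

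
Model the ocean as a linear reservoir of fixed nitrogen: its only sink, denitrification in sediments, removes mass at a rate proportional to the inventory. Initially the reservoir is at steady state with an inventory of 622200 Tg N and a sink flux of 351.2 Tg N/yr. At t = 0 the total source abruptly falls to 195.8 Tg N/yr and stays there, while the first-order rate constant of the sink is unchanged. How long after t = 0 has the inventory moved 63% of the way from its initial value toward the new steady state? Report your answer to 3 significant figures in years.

τ = M₀/F₀ = 622200/351.2 = 1772 yr.
The remaining gap fraction is e^(−t/τ); 63% covered ⇒ e^(−t/τ) = 0.370.
t = −τ ln(0.370) = 1772 × 0.9943 = 1761 yr.

1760 yr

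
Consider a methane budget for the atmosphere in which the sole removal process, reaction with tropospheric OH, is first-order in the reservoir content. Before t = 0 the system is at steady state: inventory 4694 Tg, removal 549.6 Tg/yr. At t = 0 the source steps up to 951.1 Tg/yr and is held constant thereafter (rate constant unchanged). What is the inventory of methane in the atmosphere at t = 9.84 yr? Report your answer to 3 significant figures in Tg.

7040 Tg

τ = M₀/F₀ = 4694/549.6 = 8.541 yr; rate constant k = 1/τ.
New steady state M_∞ = F₁/k = F₁·τ = 951.1 × 8.541 = 8123.1 Tg.
M(t) = M_∞ + (M₀ − M_∞)·e^(−t/τ); t/τ = 9.84/8.541 = 1.152, so e^(−t/τ) = 0.3160.
M(t) = 8123.1 − 3429 × 0.3160 = 7039.6 Tg.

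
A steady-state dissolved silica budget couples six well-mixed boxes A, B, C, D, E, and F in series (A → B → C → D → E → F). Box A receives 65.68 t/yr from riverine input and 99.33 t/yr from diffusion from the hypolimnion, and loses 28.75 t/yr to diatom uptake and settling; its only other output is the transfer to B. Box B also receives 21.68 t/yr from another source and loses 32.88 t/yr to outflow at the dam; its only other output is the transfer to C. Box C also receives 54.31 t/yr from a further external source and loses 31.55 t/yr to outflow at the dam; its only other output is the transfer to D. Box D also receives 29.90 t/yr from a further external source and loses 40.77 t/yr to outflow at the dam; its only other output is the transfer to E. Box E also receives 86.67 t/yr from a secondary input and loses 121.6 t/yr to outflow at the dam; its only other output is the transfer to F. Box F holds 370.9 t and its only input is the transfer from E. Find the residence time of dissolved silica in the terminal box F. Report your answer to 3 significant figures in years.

3.64 yr

Box A: F(A→B) = (65.68 + 99.33) − 28.75 = 136.26 t/yr.
Box B: F(B→C) = (136.26 + 21.68) − 32.88 = 125.06 t/yr.
Box C: F(C→D) = (125.06 + 54.31) − 31.55 = 147.82 t/yr.
Box D: F(D→E) = (147.82 + 29.90) − 40.77 = 136.95 t/yr.
Box E: F(E→F) = (136.95 + 86.67) − 121.6 = 102.02 t/yr.
Box F throughput = its input = 102.02 t/yr; τ = 370.9 / 102.02 = 3.636 yr.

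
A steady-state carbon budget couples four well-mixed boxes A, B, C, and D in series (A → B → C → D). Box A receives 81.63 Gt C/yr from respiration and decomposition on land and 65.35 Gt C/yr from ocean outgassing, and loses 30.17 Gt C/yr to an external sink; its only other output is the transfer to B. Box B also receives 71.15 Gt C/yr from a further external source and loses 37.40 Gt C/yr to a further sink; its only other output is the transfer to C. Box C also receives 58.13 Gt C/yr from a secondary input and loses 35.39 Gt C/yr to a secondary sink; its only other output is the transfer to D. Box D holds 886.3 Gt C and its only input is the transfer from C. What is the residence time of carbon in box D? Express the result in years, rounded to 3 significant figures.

Box A: F(A→B) = (81.63 + 65.35) − 30.17 = 116.81 Gt C/yr.
Box B: F(B→C) = (116.81 + 71.15) − 37.40 = 150.56 Gt C/yr.
Box C: F(C→D) = (150.56 + 58.13) − 35.39 = 173.30 Gt C/yr.
Box D throughput = its input = 173.30 Gt C/yr; τ = 886.3 / 173.30 = 5.114 yr.

5.11 yr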